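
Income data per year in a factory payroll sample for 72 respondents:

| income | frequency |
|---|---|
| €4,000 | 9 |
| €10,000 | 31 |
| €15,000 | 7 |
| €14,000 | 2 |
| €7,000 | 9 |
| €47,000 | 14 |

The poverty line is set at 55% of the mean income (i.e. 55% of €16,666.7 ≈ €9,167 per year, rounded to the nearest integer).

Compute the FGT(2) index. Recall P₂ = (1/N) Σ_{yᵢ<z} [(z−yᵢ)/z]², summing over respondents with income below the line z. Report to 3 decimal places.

0.047

Poor units: 9×€4,000, 9×€7,000 (q = 18 of N = 72).
Relative gaps: (9167−4000)/9167 = 0.5637 (×9); (9167−7000)/9167 = 0.2364 (×9).
Squared: 0.3177 (×9); 0.0559 (×9).
Sum = 3.362263; P₂ = 3.362263 / 72 = 0.047.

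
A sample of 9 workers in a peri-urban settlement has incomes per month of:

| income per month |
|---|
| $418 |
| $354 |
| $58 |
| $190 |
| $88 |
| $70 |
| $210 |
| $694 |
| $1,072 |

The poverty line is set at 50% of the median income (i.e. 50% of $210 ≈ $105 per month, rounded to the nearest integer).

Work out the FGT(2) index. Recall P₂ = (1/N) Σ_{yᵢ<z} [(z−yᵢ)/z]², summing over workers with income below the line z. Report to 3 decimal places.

Below the line: $58, $70, $88 (q = 3 of N = 9).
Gap ratios (z−y)/z: (105−58)/105 = 0.4476; (105−70)/105 = 0.3333; (105−88)/105 = 0.1619.
Squared: 0.2004; 0.1111; 0.0262.
Sum = 0.337687; P₂ = 0.337687 / 9 = 0.038.

0.038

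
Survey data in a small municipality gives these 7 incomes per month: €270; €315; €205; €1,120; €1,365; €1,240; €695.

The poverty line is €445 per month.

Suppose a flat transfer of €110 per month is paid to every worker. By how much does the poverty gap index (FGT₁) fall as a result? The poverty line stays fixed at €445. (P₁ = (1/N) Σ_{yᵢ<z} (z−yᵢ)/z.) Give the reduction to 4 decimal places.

0.1059

Before: below the line — €205, €270, €315; poverty gap index (FGT₁) = 0.174960.
After the €110 transfer: below the line — €315, €380, €425; poverty gap index (FGT₁) = 0.069021.
Reduction = 0.174960 − 0.069021 = 0.1059.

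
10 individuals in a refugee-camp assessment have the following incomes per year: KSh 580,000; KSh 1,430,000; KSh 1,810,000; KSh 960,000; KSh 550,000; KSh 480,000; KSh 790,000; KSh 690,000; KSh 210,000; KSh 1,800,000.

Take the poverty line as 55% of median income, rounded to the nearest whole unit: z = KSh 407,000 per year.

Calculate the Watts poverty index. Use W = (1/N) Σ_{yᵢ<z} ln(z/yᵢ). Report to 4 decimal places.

0.0662

Poor units: KSh 210,000 (q = 1 of N = 10).
Log shortfalls: ln(407000/210000) = 0.6617.
W = 0.661706 / 10 = 0.0662.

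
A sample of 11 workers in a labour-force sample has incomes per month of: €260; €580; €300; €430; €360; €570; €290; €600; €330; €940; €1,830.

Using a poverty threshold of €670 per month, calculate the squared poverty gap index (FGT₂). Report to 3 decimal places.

Poor units: €260, €290, €300, €330, €360, €430, €570, €580, €600 (q = 9 of N = 11).
Gap ratios (z−y)/z: (670−260)/670 = 0.6119; (670−290)/670 = 0.5672; (670−300)/670 = 0.5522; (670−330)/670 = 0.5075; (670−360)/670 = 0.4627; (670−430)/670 = 0.3582; (670−570)/670 = 0.1493; (670−580)/670 = 0.1343; (670−600)/670 = 0.1045.
Squared: 0.3745; 0.3217; 0.3050; 0.2575; 0.2141; 0.1283; 0.0223; 0.0180; 0.0109.
Sum = 1.652261; P₂ = 1.652261 / 11 = 0.150.

0.150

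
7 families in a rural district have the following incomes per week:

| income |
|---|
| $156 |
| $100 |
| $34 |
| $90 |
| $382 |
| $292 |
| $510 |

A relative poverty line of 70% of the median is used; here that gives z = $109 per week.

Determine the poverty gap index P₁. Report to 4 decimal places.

0.1350

Below the line: $34, $90, $100 (q = 3 of N = 7).
Normalized shortfalls: (109−34)/109 = 0.6881; (109−90)/109 = 0.1743; (109−100)/109 = 0.0826.
Σ = 0.944954. Dividing by the full population N = 7 gives P₁ = 0.1350.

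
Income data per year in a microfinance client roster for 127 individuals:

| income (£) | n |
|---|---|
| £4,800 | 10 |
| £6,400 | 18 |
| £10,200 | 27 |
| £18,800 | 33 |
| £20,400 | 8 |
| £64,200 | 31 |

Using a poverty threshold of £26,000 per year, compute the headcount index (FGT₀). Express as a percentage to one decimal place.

96 of the 127 individuals have income below £26,000.
H = 96/127 = 75.6%.

75.6%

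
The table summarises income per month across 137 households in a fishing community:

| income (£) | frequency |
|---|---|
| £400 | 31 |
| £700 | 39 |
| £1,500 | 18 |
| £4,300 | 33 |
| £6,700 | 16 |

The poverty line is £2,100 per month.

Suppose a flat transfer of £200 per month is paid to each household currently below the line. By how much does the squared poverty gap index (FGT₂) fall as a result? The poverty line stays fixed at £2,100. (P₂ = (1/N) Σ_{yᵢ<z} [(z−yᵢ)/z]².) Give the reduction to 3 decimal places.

Before: below the line — 31×£400, 39×£700, 18×£1,500; squared poverty gap index (FGT₂) = 0.28553.
After the £200 transfer: below the line — 31×£600, 39×£900, 18×£1,700; squared poverty gap index (FGT₂) = 0.21317.
Reduction = 0.28553 − 0.21317 = 0.072.

0.072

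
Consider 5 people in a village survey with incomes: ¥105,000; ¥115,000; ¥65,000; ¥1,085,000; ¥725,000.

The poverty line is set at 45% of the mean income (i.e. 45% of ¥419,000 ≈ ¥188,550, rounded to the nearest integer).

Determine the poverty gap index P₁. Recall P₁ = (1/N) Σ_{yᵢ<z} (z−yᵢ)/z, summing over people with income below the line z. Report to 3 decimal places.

0.298

Below z: ¥65,000, ¥105,000, ¥115,000 (q = 3 of N = 5).
Relative gaps: (188550−65000)/188550 = 0.6553; (188550−105000)/188550 = 0.4431; (188550−115000)/188550 = 0.3901.
Σ = 1.488465. Dividing by the full population N = 5 gives P₁ = 0.298.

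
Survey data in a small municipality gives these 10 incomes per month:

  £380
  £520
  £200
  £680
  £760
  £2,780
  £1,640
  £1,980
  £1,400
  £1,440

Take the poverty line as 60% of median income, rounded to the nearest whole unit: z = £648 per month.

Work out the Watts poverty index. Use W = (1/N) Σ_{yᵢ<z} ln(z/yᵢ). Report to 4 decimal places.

0.1929

Below the line: £200, £380, £520 (q = 3 of N = 10).
ln(z/y) terms: ln(648/200) = 1.1756; ln(648/380) = 0.5337; ln(648/520) = 0.2201.
W = 1.929355 / 10 = 0.1929.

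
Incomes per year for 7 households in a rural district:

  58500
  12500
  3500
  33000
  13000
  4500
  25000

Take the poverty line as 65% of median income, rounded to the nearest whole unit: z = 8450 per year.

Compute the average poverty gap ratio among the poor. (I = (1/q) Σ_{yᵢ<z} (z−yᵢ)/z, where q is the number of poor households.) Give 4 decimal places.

Incomes under z: 3500, 4500 (q = 2 of N = 7).
Relative gaps: 0.5858, 0.4675; sum = 1.053254.
The income-gap ratio divides by q (the poor only): 1.053254 / 2 = 0.5266.

0.5266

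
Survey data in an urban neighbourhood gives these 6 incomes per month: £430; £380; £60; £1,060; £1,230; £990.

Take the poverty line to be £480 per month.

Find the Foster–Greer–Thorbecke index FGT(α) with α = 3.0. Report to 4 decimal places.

0.1133

Below the line: £60, £380, £430 (q = 3 of N = 6).
Gap ratios (z−y)/z: (480−60)/480 = 0.8750; (480−380)/480 = 0.2083; (480−430)/480 = 0.1042.
Raised to α = 3.0: 0.66992; 0.00904; 0.00113.
Sum = 0.680094; FGT(3.0) = 0.680094 / 6 = 0.1133.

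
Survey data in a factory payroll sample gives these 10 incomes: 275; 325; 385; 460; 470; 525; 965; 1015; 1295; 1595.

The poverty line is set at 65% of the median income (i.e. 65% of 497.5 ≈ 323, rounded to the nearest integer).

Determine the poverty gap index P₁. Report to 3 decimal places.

Below the line: 275 (q = 1 of N = 10).
Relative gaps: (323−275)/323 = 0.1486.
Sum of shortfalls = 0.148607; P₁ averages over all N: 0.148607 / 10 = 0.015.

0.015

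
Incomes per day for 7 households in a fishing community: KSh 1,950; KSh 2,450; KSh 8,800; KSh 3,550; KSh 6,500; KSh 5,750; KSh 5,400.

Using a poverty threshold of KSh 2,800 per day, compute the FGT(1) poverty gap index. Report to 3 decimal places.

0.061

Poor units: KSh 1,950, KSh 2,450 (q = 2 of N = 7).
Relative gaps: (2800−1950)/2800 = 0.3036; (2800−2450)/2800 = 0.1250.
Sum of shortfalls = 0.428571; P₁ averages over all N: 0.428571 / 7 = 0.061.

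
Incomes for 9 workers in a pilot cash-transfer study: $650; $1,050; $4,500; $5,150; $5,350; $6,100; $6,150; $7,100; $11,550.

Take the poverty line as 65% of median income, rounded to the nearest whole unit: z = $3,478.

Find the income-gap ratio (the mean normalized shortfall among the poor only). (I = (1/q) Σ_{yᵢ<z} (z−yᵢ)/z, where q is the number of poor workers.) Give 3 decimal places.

0.756

Poor units: $650, $1,050 (q = 2 of N = 9).
Shortfall ratios (z−y)/z: 0.8131, 0.6981; sum = 1.511213.
I averages over the q = 2 poor units only: 1.511213 / 2 = 0.756.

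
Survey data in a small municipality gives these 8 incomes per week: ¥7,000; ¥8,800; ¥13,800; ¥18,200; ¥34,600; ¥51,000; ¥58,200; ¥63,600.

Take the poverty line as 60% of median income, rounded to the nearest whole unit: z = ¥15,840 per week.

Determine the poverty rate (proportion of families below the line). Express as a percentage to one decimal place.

3 of the 8 families have income below ¥15,840.
H = 3/8 = 37.5%.

37.5%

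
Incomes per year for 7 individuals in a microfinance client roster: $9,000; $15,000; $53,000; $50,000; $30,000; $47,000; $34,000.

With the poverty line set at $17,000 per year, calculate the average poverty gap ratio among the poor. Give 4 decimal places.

0.2941

Below the line: $9,000, $15,000 (q = 2 of N = 7).
Shortfall ratios (z−y)/z: 0.4706, 0.1176; sum = 0.588235.
I averages over the q = 2 poor units only: 0.588235 / 2 = 0.2941.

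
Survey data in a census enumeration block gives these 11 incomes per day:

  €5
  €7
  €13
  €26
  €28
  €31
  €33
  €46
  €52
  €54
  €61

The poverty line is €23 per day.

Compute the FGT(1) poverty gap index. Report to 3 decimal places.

Below z: €5, €7, €13 (q = 3 of N = 11).
Gap ratios (z−y)/z: (23−5)/23 = 0.7826; (23−7)/23 = 0.6957; (23−13)/23 = 0.4348.
Σ = 1.913043. Dividing by the full population N = 11 gives P₁ = 0.174.

0.174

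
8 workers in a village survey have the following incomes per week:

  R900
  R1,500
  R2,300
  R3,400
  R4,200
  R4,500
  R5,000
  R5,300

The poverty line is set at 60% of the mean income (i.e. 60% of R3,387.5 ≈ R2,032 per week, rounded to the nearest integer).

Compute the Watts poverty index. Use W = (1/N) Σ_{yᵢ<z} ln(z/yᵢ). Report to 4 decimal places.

Below the line: R900, R1,500 (q = 2 of N = 8).
ln(z/y) terms: ln(2032/900) = 0.8144; ln(2032/1500) = 0.3036.
W = 1.117936 / 8 = 0.1397.

0.1397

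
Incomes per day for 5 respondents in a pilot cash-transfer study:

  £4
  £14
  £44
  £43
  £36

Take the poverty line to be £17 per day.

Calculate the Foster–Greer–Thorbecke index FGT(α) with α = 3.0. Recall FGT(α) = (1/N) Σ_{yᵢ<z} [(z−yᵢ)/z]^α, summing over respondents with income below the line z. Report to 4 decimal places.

Poor units: £4, £14 (q = 2 of N = 5).
Relative gaps: (17−4)/17 = 0.7647; (17−14)/17 = 0.1765.
Raised to α = 3.0: 0.44718; 0.00550.
Sum = 0.452677; FGT(3.0) = 0.452677 / 5 = 0.0905.

0.0905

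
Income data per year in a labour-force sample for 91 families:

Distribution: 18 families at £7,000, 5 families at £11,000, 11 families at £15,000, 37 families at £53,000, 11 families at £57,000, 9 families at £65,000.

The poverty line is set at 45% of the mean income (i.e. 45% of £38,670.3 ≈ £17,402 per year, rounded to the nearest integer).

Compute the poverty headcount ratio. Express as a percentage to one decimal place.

37.4%

34 of the 91 families have income below £17,402.
H = 34/91 = 37.4%.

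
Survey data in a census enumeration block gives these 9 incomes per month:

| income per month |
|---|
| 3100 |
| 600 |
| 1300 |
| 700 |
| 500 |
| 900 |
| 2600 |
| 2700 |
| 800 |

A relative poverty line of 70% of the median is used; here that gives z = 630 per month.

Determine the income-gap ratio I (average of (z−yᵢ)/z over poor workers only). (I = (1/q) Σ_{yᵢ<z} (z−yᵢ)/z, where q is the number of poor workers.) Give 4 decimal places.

0.1270

Poor units: 500, 600 (q = 2 of N = 9).
Relative gaps: 0.2063, 0.0476; sum = 0.253968.
I averages over the q = 2 poor units only: 0.253968 / 2 = 0.1270.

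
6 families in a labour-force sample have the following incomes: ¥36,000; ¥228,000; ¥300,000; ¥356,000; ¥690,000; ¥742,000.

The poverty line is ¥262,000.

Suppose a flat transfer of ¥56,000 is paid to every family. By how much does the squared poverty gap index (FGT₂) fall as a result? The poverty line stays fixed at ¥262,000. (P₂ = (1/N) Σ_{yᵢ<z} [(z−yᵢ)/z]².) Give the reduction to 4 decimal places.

0.0566

Before: below the line — ¥36,000, ¥228,000; squared poverty gap index (FGT₂) = 0.126819.
After the ¥56,000 transfer: below the line — ¥92,000; squared poverty gap index (FGT₂) = 0.070169.
Reduction = 0.126819 − 0.070169 = 0.0566.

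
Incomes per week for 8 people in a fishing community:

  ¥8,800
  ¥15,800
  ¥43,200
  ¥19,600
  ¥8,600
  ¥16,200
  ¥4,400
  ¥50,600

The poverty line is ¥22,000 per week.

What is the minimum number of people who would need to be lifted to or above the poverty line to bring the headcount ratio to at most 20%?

Currently q = 6 of N = 8 are below the line (H = 0.750).
A headcount ratio of at most 20% allows at most ⌊0.20 × 8⌋ = 1 poor people.
So at least 6 − 1 = 5 must be lifted.

5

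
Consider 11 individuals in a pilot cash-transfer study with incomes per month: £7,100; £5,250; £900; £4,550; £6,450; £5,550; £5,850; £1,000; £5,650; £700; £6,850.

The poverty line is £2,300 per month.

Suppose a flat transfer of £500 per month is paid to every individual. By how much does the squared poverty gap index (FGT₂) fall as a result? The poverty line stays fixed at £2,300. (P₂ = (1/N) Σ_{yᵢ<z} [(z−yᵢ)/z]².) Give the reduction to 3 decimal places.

0.061

Before: below the line — £700, £900, £1,000; squared poverty gap index (FGT₂) = 0.10672.
After the £500 transfer: below the line — £1,200, £1,400, £1,500; squared poverty gap index (FGT₂) = 0.04571.
Reduction = 0.10672 − 0.04571 = 0.061.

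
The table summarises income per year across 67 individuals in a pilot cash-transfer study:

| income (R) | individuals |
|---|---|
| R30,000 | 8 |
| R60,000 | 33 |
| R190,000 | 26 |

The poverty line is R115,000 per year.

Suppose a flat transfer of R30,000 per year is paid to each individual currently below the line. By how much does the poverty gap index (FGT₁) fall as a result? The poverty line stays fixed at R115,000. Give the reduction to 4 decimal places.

0.1596

Before: below the line — 8×R30,000, 33×R60,000; poverty gap index (FGT₁) = 0.323816.
After the R30,000 transfer: below the line — 8×R60,000, 33×R90,000; poverty gap index (FGT₁) = 0.164179.
Reduction = 0.323816 − 0.164179 = 0.1596.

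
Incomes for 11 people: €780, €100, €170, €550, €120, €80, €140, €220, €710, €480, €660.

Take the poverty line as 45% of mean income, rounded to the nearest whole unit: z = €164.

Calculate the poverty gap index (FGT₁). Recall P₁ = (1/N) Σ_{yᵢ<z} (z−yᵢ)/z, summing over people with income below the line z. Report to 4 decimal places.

0.1197

Below the line: €80, €100, €120, €140 (q = 4 of N = 11).
Normalized shortfalls: (164−80)/164 = 0.5122; (164−100)/164 = 0.3902; (164−120)/164 = 0.2683; (164−140)/164 = 0.1463.
Σ = 1.317073. Dividing by the full population N = 11 gives P₁ = 0.1197.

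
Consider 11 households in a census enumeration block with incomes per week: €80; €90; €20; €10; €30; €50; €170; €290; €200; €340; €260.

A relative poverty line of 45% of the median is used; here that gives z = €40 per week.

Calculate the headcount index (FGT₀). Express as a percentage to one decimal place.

3 of the 11 households have income below €40.
H = 3/11 = 27.3%.

27.3%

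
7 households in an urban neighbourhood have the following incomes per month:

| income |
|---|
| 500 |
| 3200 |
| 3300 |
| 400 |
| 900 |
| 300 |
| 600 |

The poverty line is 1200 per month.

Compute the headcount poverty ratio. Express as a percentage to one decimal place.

5 of the 7 households have income below 1200.
H = 5/7 = 71.4%.

71.4%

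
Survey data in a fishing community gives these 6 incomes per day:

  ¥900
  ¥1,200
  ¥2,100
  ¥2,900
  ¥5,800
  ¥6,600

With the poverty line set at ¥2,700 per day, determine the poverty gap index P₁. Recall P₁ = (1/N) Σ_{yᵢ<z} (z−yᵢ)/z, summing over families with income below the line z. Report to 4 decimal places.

0.2407

Incomes under z: ¥900, ¥1,200, ¥2,100 (q = 3 of N = 6).
Shortfall ratios: (2700−900)/2700 = 0.6667; (2700−1200)/2700 = 0.5556; (2700−2100)/2700 = 0.2222.
Σ = 1.444444. Dividing by the full population N = 6 gives P₁ = 0.2407.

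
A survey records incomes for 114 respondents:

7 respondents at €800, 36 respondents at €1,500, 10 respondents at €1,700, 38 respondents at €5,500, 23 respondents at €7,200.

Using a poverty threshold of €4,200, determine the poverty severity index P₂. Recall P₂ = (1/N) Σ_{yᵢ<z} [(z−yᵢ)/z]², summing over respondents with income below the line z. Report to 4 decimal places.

Incomes under z: 7×€800, 36×€1,500, 10×€1,700 (q = 53 of N = 114).
Normalized shortfalls: (4200−800)/4200 = 0.8095 (×7); (4200−1500)/4200 = 0.6429 (×36); (4200−1700)/4200 = 0.5952 (×10).
Squared: 0.6553 (×7); 0.4133 (×36); 0.3543 (×10).
Sum = 23.007937; P₂ = 23.007937 / 114 = 0.2018.

0.2018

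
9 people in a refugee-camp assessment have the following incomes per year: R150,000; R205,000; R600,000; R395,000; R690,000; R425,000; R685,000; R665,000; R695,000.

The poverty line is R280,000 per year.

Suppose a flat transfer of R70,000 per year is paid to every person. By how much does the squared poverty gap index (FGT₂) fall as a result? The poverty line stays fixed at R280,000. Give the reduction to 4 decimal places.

0.0268

Before: below the line — R150,000, R205,000; squared poverty gap index (FGT₂) = 0.031923.
After the R70,000 transfer: below the line — R220,000, R275,000; squared poverty gap index (FGT₂) = 0.005137.
Reduction = 0.031923 − 0.005137 = 0.0268.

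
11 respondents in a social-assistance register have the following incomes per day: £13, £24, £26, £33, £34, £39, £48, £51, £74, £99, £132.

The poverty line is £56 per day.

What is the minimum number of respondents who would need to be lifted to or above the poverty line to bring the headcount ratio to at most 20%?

8 of the 11 respondents are poor, so H = 8/11 = 0.727.
A headcount ratio of at most 20% allows at most ⌊0.20 × 11⌋ = 2 poor respondents.
So at least 8 − 2 = 6 must be lifted.

6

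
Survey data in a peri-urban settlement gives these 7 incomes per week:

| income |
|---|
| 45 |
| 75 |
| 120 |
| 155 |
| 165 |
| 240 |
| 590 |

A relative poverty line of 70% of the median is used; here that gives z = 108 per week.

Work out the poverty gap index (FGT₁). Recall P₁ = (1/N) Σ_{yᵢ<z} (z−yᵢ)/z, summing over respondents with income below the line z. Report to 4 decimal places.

Below z: 45, 75 (q = 2 of N = 7).
Gap ratios (z−y)/z: (108−45)/108 = 0.5833; (108−75)/108 = 0.3056.
Σ = 0.888889. Dividing by the full population N = 7 gives P₁ = 0.1270.

0.1270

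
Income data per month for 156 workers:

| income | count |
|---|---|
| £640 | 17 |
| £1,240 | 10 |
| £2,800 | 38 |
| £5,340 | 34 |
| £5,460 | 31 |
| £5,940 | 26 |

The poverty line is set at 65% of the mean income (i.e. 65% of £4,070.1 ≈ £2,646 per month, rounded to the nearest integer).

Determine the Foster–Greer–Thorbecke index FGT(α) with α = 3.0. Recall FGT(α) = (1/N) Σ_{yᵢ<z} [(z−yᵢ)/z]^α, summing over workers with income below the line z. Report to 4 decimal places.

0.0571

Poor units: 17×£640, 10×£1,240 (q = 27 of N = 156).
Normalized shortfalls: (2646−640)/2646 = 0.7581 (×17); (2646−1240)/2646 = 0.5314 (×10).
Raised to α = 3.0: 0.43574 (×17); 0.15003 (×10).
Sum = 8.907838; FGT(3.0) = 8.907838 / 156 = 0.0571.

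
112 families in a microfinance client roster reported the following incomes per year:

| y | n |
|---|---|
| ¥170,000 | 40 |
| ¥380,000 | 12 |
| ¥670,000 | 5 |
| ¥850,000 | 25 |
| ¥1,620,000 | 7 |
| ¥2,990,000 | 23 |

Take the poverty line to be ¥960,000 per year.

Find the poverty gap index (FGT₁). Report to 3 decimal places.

Below z: 40×¥170,000, 12×¥380,000, 5×¥670,000, 25×¥850,000 (q = 82 of N = 112).
Shortfall ratios: (960000−170000)/960000 = 0.8229 (×40); (960000−380000)/960000 = 0.6042 (×12); (960000−670000)/960000 = 0.3021 (×5); (960000−850000)/960000 = 0.1146 (×25).
Sum of shortfalls = 44.541667; P₁ averages over all N: 44.541667 / 112 = 0.398.

0.398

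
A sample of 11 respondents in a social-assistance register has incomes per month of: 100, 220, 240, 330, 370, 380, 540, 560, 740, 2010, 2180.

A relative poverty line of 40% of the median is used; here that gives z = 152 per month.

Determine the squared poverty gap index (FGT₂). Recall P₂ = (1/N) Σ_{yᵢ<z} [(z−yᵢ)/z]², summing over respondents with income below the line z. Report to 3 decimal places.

0.011

Incomes under z: 100 (q = 1 of N = 11).
Relative gaps: (152−100)/152 = 0.3421.
Squared: 0.1170.
Sum = 0.117036; P₂ = 0.117036 / 11 = 0.011.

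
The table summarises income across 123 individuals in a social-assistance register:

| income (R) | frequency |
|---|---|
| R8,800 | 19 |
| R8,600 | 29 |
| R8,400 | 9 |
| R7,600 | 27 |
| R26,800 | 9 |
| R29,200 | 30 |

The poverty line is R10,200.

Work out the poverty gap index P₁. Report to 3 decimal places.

0.127

Below z: 27×R7,600, 9×R8,400, 29×R8,600, 19×R8,800 (q = 84 of N = 123).
Gap ratios (z−y)/z: (10200−7600)/10200 = 0.2549 (×27); (10200−8400)/10200 = 0.1765 (×9); (10200−8600)/10200 = 0.1569 (×29); (10200−8800)/10200 = 0.1373 (×19).
Σ = 15.627451. Dividing by the full population N = 123 gives P₁ = 0.127.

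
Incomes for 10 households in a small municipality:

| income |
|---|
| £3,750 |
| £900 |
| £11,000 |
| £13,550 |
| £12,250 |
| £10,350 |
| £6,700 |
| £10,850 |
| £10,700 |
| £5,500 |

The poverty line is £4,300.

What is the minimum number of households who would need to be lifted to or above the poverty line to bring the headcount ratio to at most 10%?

Currently q = 2 of N = 10 are below the line (H = 0.200).
A headcount ratio of at most 10% allows at most ⌊0.10 × 10⌋ = 1 poor households.
So at least 2 − 1 = 1 must be lifted.

1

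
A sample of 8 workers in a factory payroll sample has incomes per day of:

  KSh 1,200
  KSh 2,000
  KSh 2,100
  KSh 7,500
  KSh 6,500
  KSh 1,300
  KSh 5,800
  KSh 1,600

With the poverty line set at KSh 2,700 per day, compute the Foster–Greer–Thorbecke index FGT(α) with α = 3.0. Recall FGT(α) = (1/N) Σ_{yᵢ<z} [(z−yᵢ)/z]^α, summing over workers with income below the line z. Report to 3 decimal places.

0.051

Below the line: KSh 1,200, KSh 1,300, KSh 1,600, KSh 2,000, KSh 2,100 (q = 5 of N = 8).
Gap ratios (z−y)/z: (2700−1200)/2700 = 0.5556; (2700−1300)/2700 = 0.5185; (2700−1600)/2700 = 0.4074; (2700−2000)/2700 = 0.2593; (2700−2100)/2700 = 0.2222.
Raised to α = 3.0: 0.17147; 0.13941; 0.06762; 0.01743; 0.01097.
Sum = 0.406899; FGT(3.0) = 0.406899 / 8 = 0.051.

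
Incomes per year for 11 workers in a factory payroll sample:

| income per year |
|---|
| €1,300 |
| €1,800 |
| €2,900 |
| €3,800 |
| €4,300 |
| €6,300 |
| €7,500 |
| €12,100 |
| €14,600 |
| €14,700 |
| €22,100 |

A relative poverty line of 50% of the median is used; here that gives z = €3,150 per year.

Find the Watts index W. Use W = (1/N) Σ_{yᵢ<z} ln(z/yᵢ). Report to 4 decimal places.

0.1388

Below z: €1,300, €1,800, €2,900 (q = 3 of N = 11).
ln(z/y) terms: ln(3150/1300) = 0.8850; ln(3150/1800) = 0.5596; ln(3150/2900) = 0.0827.
W = 1.527346 / 11 = 0.1388.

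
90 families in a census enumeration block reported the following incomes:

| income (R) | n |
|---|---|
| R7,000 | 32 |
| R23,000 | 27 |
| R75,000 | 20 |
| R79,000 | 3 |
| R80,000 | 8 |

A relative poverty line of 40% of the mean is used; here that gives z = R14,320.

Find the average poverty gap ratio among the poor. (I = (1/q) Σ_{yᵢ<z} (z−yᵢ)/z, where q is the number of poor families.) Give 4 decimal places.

0.5112

Below z: 32×R7,000 (q = 32 of N = 90).
Shortfall ratios (z−y)/z: 0.5112 (×32); sum = 16.357542.
I averages over the q = 32 poor units only: 16.357542 / 32 = 0.5112.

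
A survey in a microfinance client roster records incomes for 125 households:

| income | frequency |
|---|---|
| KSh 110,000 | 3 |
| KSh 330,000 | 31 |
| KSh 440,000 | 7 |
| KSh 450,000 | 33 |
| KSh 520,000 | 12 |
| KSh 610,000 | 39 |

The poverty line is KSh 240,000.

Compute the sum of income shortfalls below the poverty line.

KSh 390,000

Incomes under z: 3×KSh 110,000 (q = 3 of N = 125).
Individual gaps: 3×(240000−110000) = 390000.
Aggregate gap = KSh 390,000.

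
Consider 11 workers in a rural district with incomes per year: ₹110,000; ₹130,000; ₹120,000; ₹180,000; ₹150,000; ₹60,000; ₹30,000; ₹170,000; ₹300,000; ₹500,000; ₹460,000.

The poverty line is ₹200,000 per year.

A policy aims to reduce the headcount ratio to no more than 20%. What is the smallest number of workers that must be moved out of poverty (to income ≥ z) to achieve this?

Currently q = 8 of N = 11 are below the line (H = 0.727).
A headcount ratio of at most 20% allows at most ⌊0.20 × 11⌋ = 2 poor workers.
So at least 8 − 2 = 6 must be lifted.

6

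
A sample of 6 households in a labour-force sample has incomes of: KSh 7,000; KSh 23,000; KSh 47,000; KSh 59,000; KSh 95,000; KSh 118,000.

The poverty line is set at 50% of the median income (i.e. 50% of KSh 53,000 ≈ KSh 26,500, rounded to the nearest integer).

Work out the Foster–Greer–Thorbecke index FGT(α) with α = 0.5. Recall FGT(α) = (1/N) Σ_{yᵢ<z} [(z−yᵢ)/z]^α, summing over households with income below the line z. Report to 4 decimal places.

0.2035

Below z: KSh 7,000, KSh 23,000 (q = 2 of N = 6).
Shortfall ratios: (26500−7000)/26500 = 0.7358; (26500−23000)/26500 = 0.1321.
Raised to α = 0.5: 0.85782; 0.36342.
Sum = 1.221238; FGT(0.5) = 1.221238 / 6 = 0.2035.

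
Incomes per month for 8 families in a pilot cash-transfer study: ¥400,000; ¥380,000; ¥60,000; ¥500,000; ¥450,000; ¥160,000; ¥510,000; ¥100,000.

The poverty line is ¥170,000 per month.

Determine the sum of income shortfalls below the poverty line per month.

Incomes under z: ¥60,000, ¥100,000, ¥160,000 (q = 3 of N = 8).
Individual gaps: 170000−60000 = 110000; 170000−100000 = 70000; 170000−160000 = 10000.
Aggregate gap = ¥190,000.

¥190,000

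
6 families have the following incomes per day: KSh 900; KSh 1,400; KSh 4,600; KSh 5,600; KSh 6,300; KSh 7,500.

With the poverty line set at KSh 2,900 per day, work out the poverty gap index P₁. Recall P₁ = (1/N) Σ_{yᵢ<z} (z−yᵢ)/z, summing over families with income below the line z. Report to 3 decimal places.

0.201

Below the line: KSh 900, KSh 1,400 (q = 2 of N = 6).
Gap ratios (z−y)/z: (2900−900)/2900 = 0.6897; (2900−1400)/2900 = 0.5172.
Sum of shortfalls = 1.206897; P₁ averages over all N: 1.206897 / 6 = 0.201.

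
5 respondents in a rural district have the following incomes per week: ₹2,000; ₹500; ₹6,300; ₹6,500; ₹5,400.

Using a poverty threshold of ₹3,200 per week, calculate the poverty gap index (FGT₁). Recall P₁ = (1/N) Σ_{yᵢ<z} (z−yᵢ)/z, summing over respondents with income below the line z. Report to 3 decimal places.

0.244

Below z: ₹500, ₹2,000 (q = 2 of N = 5).
Gap ratios (z−y)/z: (3200−500)/3200 = 0.8438; (3200−2000)/3200 = 0.3750.
Σ = 1.218750. Dividing by the full population N = 5 gives P₁ = 0.244.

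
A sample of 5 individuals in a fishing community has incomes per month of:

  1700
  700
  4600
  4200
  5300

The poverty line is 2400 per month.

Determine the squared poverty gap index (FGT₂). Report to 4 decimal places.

0.1174

Below z: 700, 1700 (q = 2 of N = 5).
Normalized shortfalls: (2400−700)/2400 = 0.7083; (2400−1700)/2400 = 0.2917.
Squared: 0.5017; 0.0851.
Sum = 0.586806; P₂ = 0.586806 / 5 = 0.1174.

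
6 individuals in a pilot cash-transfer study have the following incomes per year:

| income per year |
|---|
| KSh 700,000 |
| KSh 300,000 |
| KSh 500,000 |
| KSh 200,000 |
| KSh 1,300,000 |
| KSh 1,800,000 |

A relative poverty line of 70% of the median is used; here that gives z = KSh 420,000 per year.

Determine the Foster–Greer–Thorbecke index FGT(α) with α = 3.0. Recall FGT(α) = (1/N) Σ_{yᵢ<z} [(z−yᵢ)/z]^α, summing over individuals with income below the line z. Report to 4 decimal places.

Incomes under z: KSh 200,000, KSh 300,000 (q = 2 of N = 6).
Normalized shortfalls: (420000−200000)/420000 = 0.5238; (420000−300000)/420000 = 0.2857.
Raised to α = 3.0: 0.14372; 0.02332.
Sum = 0.167045; FGT(3.0) = 0.167045 / 6 = 0.0278.

0.0278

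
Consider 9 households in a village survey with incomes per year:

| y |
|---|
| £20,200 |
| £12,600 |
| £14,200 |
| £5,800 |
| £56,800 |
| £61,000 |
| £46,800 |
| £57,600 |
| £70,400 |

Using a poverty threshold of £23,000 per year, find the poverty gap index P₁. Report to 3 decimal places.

Below the line: £5,800, £12,600, £14,200, £20,200 (q = 4 of N = 9).
Relative gaps: (23000−5800)/23000 = 0.7478; (23000−12600)/23000 = 0.4522; (23000−14200)/23000 = 0.3826; (23000−20200)/23000 = 0.1217.
Σ = 1.704348. Dividing by the full population N = 9 gives P₁ = 0.189.

0.189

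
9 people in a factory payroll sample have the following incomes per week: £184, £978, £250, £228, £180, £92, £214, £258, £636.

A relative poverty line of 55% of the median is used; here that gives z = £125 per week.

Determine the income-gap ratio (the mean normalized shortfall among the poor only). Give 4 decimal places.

Incomes under z: £92 (q = 1 of N = 9).
Shortfall ratios (z−y)/z: 0.2640; sum = 0.264000.
The income-gap ratio divides by q (the poor only): 0.264000 / 1 = 0.2640.

0.2640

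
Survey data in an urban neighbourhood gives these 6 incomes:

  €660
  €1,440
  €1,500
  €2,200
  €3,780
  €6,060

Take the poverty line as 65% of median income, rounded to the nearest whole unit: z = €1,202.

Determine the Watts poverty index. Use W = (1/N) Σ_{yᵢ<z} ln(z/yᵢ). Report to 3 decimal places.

Incomes under z: €660 (q = 1 of N = 6).
ln(z/y) terms: ln(1202/660) = 0.5995.
W = 0.599502 / 6 = 0.100.

0.100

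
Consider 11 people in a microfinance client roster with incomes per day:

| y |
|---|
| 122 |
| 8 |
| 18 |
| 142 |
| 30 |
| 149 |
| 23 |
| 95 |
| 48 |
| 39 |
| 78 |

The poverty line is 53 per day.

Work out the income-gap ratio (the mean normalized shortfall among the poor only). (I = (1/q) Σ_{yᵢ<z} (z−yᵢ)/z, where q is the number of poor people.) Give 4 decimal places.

Incomes under z: 8, 18, 23, 30, 39, 48 (q = 6 of N = 11).
Shortfall ratios (z−y)/z: 0.8491, 0.6604, 0.5660, 0.4340, 0.2642, 0.0943; sum = 2.867925.
The income-gap ratio divides by q (the poor only): 2.867925 / 6 = 0.4780.

0.4780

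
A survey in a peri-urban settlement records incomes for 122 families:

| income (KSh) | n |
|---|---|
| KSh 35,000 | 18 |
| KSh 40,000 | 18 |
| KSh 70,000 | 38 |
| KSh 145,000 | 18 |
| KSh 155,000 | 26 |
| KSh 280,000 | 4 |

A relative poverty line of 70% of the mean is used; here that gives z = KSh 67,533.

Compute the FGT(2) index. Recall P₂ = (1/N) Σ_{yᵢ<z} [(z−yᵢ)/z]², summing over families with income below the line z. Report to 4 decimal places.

Poor units: 18×KSh 35,000, 18×KSh 40,000 (q = 36 of N = 122).
Gap ratios (z−y)/z: (67533−35000)/67533 = 0.4817 (×18); (67533−40000)/67533 = 0.4077 (×18).
Squared: 0.2321 (×18); 0.1662 (×18).
Sum = 7.169135; P₂ = 7.169135 / 122 = 0.0588.

0.0588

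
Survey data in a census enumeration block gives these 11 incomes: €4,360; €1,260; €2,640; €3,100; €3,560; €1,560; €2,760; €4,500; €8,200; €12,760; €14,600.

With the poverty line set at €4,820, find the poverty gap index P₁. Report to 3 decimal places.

Below z: €1,260, €1,560, €2,640, €2,760, €3,100, €3,560, €4,360, €4,500 (q = 8 of N = 11).
Relative gaps: (4820−1260)/4820 = 0.7386; (4820−1560)/4820 = 0.6763; (4820−2640)/4820 = 0.4523; (4820−2760)/4820 = 0.4274; (4820−3100)/4820 = 0.3568; (4820−3560)/4820 = 0.2614; (4820−4360)/4820 = 0.0954; (4820−4500)/4820 = 0.0664.
Σ = 3.074689. Dividing by the full population N = 11 gives P₁ = 0.280.

0.280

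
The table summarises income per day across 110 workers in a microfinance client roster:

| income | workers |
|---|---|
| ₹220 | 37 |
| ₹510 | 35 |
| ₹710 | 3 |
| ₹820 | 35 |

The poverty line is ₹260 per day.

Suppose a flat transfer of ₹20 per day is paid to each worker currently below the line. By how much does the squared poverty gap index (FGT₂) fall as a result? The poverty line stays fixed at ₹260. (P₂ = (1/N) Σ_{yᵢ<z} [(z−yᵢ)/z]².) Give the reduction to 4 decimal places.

Before: below the line — 37×₹220; squared poverty gap index (FGT₂) = 0.007961.
After the ₹20 transfer: below the line — 37×₹240; squared poverty gap index (FGT₂) = 0.001990.
Reduction = 0.007961 − 0.001990 = 0.0060.

0.0060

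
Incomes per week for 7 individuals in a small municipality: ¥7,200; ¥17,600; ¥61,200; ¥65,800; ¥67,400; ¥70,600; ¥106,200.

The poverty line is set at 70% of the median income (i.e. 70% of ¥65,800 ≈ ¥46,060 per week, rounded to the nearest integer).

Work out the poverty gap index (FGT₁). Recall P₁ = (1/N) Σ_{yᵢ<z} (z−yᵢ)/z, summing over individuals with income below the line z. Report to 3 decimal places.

Incomes under z: ¥7,200, ¥17,600 (q = 2 of N = 7).
Gap ratios (z−y)/z: (46060−7200)/46060 = 0.8437; (46060−17600)/46060 = 0.6179.
Σ = 1.461572. Dividing by the full population N = 7 gives P₁ = 0.209.

0.209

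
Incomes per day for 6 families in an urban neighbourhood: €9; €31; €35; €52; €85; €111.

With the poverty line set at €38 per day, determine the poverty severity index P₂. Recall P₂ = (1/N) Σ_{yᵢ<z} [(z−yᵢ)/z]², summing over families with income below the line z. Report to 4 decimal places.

Incomes under z: €9, €31, €35 (q = 3 of N = 6).
Normalized shortfalls: (38−9)/38 = 0.7632; (38−31)/38 = 0.1842; (38−35)/38 = 0.0789.
Squared: 0.5824; 0.0339; 0.0062.
Sum = 0.622576; P₂ = 0.622576 / 6 = 0.1038.

0.1038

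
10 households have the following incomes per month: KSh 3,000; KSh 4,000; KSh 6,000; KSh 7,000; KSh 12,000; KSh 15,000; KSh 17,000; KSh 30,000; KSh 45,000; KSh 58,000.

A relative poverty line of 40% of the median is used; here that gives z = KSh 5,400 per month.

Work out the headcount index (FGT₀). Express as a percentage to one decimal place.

2 of the 10 households have income below KSh 5,400.
H = 2/10 = 20.0%.

20.0%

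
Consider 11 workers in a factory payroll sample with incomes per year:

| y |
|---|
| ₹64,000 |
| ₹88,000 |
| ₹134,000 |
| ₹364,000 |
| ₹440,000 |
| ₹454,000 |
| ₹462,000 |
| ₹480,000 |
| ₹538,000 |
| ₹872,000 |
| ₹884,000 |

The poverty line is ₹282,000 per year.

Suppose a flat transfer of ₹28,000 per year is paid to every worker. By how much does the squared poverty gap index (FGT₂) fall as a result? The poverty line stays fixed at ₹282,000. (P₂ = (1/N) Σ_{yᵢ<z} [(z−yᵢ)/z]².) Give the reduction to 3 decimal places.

Before: below the line — ₹64,000, ₹88,000, ₹134,000; squared poverty gap index (FGT₂) = 0.12239.
After the ₹28,000 transfer: below the line — ₹92,000, ₹116,000, ₹162,000; squared poverty gap index (FGT₂) = 0.08923.
Reduction = 0.12239 − 0.08923 = 0.033.

0.033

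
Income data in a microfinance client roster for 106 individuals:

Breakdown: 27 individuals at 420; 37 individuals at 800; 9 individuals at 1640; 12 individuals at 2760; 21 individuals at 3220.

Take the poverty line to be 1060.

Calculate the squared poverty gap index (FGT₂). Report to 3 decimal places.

0.114

Poor units: 27×420, 37×800 (q = 64 of N = 106).
Shortfall ratios: (1060−420)/1060 = 0.6038 (×27); (1060−800)/1060 = 0.2453 (×37).
Squared: 0.3645 (×27); 0.0602 (×37).
Sum = 12.068708; P₂ = 12.068708 / 106 = 0.114.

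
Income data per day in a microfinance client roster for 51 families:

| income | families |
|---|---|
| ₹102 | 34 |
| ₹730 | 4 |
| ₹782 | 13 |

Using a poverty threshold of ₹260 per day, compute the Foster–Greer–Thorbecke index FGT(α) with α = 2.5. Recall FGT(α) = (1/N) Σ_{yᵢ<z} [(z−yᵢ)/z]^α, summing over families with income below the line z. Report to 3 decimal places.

0.192

Below the line: 34×₹102 (q = 34 of N = 51).
Shortfall ratios: (260−102)/260 = 0.6077 (×34).
Raised to α = 2.5: 0.28788 (×34).
Sum = 9.787872; FGT(2.5) = 9.787872 / 51 = 0.192.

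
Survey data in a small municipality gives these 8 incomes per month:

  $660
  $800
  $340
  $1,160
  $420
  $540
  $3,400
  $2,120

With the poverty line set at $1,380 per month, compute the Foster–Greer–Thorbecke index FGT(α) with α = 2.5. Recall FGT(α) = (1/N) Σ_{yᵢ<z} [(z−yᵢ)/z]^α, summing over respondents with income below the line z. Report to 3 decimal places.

0.188

Incomes under z: $340, $420, $540, $660, $800, $1,160 (q = 6 of N = 8).
Shortfall ratios: (1380−340)/1380 = 0.7536; (1380−420)/1380 = 0.6957; (1380−540)/1380 = 0.6087; (1380−660)/1380 = 0.5217; (1380−800)/1380 = 0.4203; (1380−1160)/1380 = 0.1594.
Raised to α = 2.5: 0.49304; 0.40363; 0.28907; 0.19662; 0.11452; 0.01015.
Sum = 1.507027; FGT(2.5) = 1.507027 / 8 = 0.188.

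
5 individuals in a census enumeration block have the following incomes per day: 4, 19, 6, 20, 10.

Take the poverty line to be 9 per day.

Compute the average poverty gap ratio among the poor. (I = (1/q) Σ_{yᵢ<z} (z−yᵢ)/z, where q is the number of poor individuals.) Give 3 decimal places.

Poor units: 4, 6 (q = 2 of N = 5).
Relative gaps: 0.5556, 0.3333; sum = 0.888889.
I averages over the q = 2 poor units only: 0.888889 / 2 = 0.444.

0.444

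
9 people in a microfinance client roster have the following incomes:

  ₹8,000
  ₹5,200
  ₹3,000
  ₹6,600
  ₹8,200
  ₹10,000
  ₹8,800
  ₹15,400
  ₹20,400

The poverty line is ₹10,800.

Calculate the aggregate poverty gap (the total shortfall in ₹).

Below the line: ₹3,000, ₹5,200, ₹6,600, ₹8,000, ₹8,200, ₹8,800, ₹10,000 (q = 7 of N = 9).
Individual gaps: 10800−3000 = 7800; 10800−5200 = 5600; 10800−6600 = 4200; 10800−8000 = 2800; 10800−8200 = 2600; 10800−8800 = 2000; 10800−10000 = 800.
Aggregate gap = ₹25,800.

₹25,800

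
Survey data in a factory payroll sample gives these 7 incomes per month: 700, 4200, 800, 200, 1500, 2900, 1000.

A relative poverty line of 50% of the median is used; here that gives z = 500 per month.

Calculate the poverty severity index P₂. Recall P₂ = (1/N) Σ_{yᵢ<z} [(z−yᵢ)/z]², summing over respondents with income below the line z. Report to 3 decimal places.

0.051

Below the line: 200 (q = 1 of N = 7).
Relative gaps: (500−200)/500 = 0.6000.
Squared: 0.3600.
Sum = 0.360000; P₂ = 0.360000 / 7 = 0.051.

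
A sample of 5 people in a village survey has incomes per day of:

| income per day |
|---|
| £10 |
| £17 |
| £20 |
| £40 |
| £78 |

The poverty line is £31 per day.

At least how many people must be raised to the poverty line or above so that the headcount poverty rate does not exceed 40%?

1

Currently q = 3 of N = 5 are below the line (H = 0.600).
A headcount ratio of at most 40% allows at most ⌊0.40 × 5⌋ = 2 poor people.
So at least 3 − 2 = 1 must be lifted.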